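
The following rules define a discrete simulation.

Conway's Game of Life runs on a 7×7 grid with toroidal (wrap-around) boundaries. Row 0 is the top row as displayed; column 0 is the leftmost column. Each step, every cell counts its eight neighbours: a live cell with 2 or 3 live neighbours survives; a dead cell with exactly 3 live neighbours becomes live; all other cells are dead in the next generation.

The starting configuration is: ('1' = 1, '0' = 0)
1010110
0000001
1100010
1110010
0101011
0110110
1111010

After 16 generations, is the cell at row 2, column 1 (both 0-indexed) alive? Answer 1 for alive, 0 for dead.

[0] 1010110
0000001
1100010
1110010
0101011
0110110
1111010
[1] 1010110
0000100
0010010
0000010
0001000
0000000
1000000
[2] 0101111
0100101
0000110
0000100
0000000
0000000
0100001
[3] 0101101
0010001
0001100
0000110
0000000
0000000
0010101
[4] 0100101
1010000
0001100
0001110
0000000
0000000
1010100
[5] 0010011
1110110
0010010
0001010
0000100
0000000
1101010
[6] 0000000
1010100
0010010
0001010
0000100
0000100
1110110
[7] 1010111
0101000
0110011
0001010
0001110
0100100
0101110
[8] 1000001
0001000
1101011
0001000
0011010
0000000
0100000
[9] 1000000
0110110
1001001
1101010
0011100
0010000
1000000
[10] 1000001
0111110
0001000
1100010
0000100
0110000
0100000
[11] 1001111
1111111
1001011
0000100
1010000
0110000
0110000
[12] 0000000
0000000
0000000
1101110
0011000
1001000
0000111
[13] 0000010
0000000
0000100
0101100
1000001
0011011
0000111
[14] 0000111
0000000
0001100
1001110
1100001
0001000
0001000
[15] 0000110
0001000
0001010
1111010
1111011
1010000
0001010
[16] 0001010
0001010
0101001
0000010
0000010
1000010
0001011

1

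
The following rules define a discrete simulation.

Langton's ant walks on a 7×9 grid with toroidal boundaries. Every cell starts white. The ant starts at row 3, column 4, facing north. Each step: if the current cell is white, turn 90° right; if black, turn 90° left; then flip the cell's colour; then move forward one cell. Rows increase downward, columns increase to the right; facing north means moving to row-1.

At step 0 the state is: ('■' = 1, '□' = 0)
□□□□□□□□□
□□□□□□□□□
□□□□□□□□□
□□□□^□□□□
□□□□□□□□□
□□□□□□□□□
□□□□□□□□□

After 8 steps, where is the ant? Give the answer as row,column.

3,4

gen 0: □□□□□□□□□
□□□□□□□□□
□□□□□□□□□
□□□□^□□□□
□□□□□□□□□
□□□□□□□□□
□□□□□□□□□
gen 1: □□□□□□□□□
□□□□□□□□□
□□□□□□□□□
□□□□■>□□□
□□□□□□□□□
□□□□□□□□□
□□□□□□□□□
gen 2: □□□□□□□□□
□□□□□□□□□
□□□□□□□□□
□□□□■■□□□
□□□□□v□□□
□□□□□□□□□
□□□□□□□□□
gen 3: □□□□□□□□□
□□□□□□□□□
□□□□□□□□□
□□□□■■□□□
□□□□<■□□□
□□□□□□□□□
□□□□□□□□□
gen 4: □□□□□□□□□
□□□□□□□□□
□□□□□□□□□
□□□□^■□□□
□□□□■■□□□
□□□□□□□□□
□□□□□□□□□
gen 5: □□□□□□□□□
□□□□□□□□□
□□□□□□□□□
□□□<□■□□□
□□□□■■□□□
□□□□□□□□□
□□□□□□□□□
gen 6: □□□□□□□□□
□□□□□□□□□
□□□^□□□□□
□□□■□■□□□
□□□□■■□□□
□□□□□□□□□
□□□□□□□□□
gen 7: □□□□□□□□□
□□□□□□□□□
□□□■>□□□□
□□□■□■□□□
□□□□■■□□□
□□□□□□□□□
□□□□□□□□□
gen 8: □□□□□□□□□
□□□□□□□□□
□□□■■□□□□
□□□■v■□□□
□□□□■■□□□
□□□□□□□□□
□□□□□□□□□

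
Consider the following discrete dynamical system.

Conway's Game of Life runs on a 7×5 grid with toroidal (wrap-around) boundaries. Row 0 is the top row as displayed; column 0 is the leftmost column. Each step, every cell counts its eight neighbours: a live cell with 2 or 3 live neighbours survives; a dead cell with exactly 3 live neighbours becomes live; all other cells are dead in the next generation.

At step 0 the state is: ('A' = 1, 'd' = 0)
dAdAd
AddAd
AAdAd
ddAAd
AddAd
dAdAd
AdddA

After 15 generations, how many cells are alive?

10

step 0: dAdAd
AddAd
AAdAd
ddAAd
AddAd
dAdAd
AdddA
step 1: dAAAd
AddAd
AAdAd
AddAd
dAdAd
dAAAd
AAdAA
step 2: ddddd
AddAd
AAdAd
AddAd
AAdAd
ddddd
ddddd
step 3: ddddd
AAAdd
AAdAd
dddAd
AAAdd
ddddd
ddddd
step 4: dAddd
AdAdA
AddAd
dddAd
dAAdd
dAddd
ddddd
step 5: AAddd
AdAAA
AAAAd
dAdAA
dAAdd
dAAdd
ddddd
step 6: AAAAd
ddddd
ddddd
ddddA
ddddd
dAAdd
AdAdd
step 7: AdAAA
dAAdd
ddddd
ddddd
ddddd
dAAdd
AdddA
step 8: ddAdd
AAAdA
ddddd
ddddd
ddddd
AAddd
ddddd
step 9: AdAAd
AAAAd
AAddd
ddddd
ddddd
ddddd
dAddd
step 10: AddAd
dddAd
AdddA
ddddd
ddddd
ddddd
dAAdd
step 11: dAdAA
AddAd
ddddA
ddddd
ddddd
ddddd
dAAdd
step 12: dAdAA
AdAAd
ddddA
ddddd
ddddd
ddddd
AAAAd
step 13: ddddd
AAAdd
dddAA
ddddd
ddddd
dAAdd
AAdAd
step 14: ddddA
AAAAA
AAAAA
ddddd
ddddd
AAAdd
AAddd
step 15: ddddd
ddddd
ddddd
AAAAA
dAddd
AdAdd
ddAdA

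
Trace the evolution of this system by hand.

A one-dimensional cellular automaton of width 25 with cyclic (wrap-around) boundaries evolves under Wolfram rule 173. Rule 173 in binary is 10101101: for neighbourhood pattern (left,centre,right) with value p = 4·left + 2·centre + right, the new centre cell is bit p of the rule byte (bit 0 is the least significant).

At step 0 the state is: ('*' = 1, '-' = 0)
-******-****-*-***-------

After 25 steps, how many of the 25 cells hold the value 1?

step 0: -******-****-*-***-------
step 1: -*****-****-*****--******
step 2: *****-****-*****---*****-
step 3: ****-****-*****--*-****-*
step 4: ***-****-*****---*****-**
step 5: **-****-*****--*-****-***
step 6: *-****-*****---*****-****
step 7: -****-*****--*-****-*****
step 8: ****-*****---*****-*****-
step 9: ***-*****--*-****-*****-*
step 10: **-*****---*****-*****-**
step 11: *-*****--*-****-*****-***
step 12: -*****---*****-*****-****
step 13: *****--*-****-*****-****-
step 14: ****---*****-*****-****-*
step 15: ***--*-****-*****-****-**
step 16: **---*****-*****-****-***
step 17: *--*-****-*****-****-****
step 18: ---*****-*****-****-*****
step 19: -*-****-*****-****-*****-
step 20: -*****-*****-****-*****--
step 21: -****-*****-****-*****--*
step 22: ****-*****-****-*****---*
step 23: ***-*****-****-*****--*-*
step 24: **-*****-****-*****---***
step 25: *-*****-****-*****--*-***

19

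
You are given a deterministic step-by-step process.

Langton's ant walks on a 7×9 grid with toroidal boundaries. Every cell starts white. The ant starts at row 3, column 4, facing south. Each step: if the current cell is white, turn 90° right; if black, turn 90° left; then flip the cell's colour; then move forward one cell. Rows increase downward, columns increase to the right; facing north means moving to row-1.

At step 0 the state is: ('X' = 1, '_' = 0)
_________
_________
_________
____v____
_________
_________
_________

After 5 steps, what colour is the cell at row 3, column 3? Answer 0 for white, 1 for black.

[0] _________
_________
_________
____v____
_________
_________
_________
[1] _________
_________
_________
___<X____
_________
_________
_________
[2] _________
_________
___^_____
___XX____
_________
_________
_________
[3] _________
_________
___X>____
___XX____
_________
_________
_________
[4] _________
_________
___XX____
___Xv____
_________
_________
_________
[5] _________
_________
___XX____
___X_>___
_________
_________
_________

1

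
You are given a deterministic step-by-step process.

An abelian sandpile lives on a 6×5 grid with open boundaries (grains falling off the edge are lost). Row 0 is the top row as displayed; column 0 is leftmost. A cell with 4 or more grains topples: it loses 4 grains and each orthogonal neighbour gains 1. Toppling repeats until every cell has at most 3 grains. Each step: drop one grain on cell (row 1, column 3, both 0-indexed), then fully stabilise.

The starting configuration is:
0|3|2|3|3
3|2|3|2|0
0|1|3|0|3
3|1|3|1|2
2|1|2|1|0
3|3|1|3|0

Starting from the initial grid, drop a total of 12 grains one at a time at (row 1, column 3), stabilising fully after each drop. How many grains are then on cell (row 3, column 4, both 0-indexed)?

3

gen 0: 0|3|2|3|3
3|2|3|2|0
0|1|3|0|3
3|1|3|1|2
2|1|2|1|0
3|3|1|3|0
gen 1: 0|3|2|3|3
3|2|3|3|0
0|1|3|0|3
3|1|3|1|2
2|1|2|1|0
3|3|1|3|0
gen 2: 2|1|1|2|0
0|1|3|2|2
1|3|1|2|3
3|2|0|2|2
2|1|3|1|0
3|3|1|3|0
gen 3: 2|1|1|2|0
0|1|3|3|2
1|3|1|2|3
3|2|0|2|2
2|1|3|1|0
3|3|1|3|0
gen 4: 2|1|2|3|0
0|2|0|1|3
1|3|2|3|3
3|2|0|2|2
2|1|3|1|0
3|3|1|3|0
gen 5: 2|1|2|3|0
0|2|0|2|3
1|3|2|3|3
3|2|0|2|2
2|1|3|1|0
3|3|1|3|0
gen 6: 2|1|2|3|0
0|2|0|3|3
1|3|2|3|3
3|2|0|2|2
2|1|3|1|0
3|3|1|3|0
gen 7: 2|1|3|0|2
0|2|1|3|1
1|3|3|1|1
3|2|0|3|3
2|1|3|1|0
3|3|1|3|0
gen 8: 2|1|3|1|2
0|2|2|0|2
1|3|3|2|1
3|2|0|3|3
2|1|3|1|0
3|3|1|3|0
gen 9: 2|1|3|1|2
0|2|2|1|2
1|3|3|2|1
3|2|0|3|3
2|1|3|1|0
3|3|1|3|0
gen 10: 2|1|3|1|2
0|2|2|2|2
1|3|3|2|1
3|2|0|3|3
2|1|3|1|0
3|3|1|3|0
gen 11: 2|1|3|1|2
0|2|2|3|2
1|3|3|2|1
3|2|0|3|3
2|1|3|1|0
3|3|1|3|0
gen 12: 2|1|3|2|2
0|2|3|0|3
1|3|3|3|1
3|2|0|3|3
2|1|3|1|0
3|3|1|3|0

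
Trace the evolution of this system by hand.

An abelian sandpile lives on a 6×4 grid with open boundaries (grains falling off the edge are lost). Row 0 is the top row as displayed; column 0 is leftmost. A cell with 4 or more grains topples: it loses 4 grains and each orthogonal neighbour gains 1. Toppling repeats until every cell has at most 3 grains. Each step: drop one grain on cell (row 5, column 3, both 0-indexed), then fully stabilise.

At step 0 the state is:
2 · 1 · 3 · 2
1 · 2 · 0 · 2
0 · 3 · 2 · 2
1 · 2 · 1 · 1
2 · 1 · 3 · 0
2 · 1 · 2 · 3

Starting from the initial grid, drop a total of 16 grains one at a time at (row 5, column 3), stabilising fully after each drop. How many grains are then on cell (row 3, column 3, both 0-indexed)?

2

k=0  2 · 1 · 3 · 2
1 · 2 · 0 · 2
0 · 3 · 2 · 2
1 · 2 · 1 · 1
2 · 1 · 3 · 0
2 · 1 · 2 · 3
k=1  2 · 1 · 3 · 2
1 · 2 · 0 · 2
0 · 3 · 2 · 2
1 · 2 · 1 · 1
2 · 1 · 3 · 1
2 · 1 · 3 · 0
k=2  2 · 1 · 3 · 2
1 · 2 · 0 · 2
0 · 3 · 2 · 2
1 · 2 · 1 · 1
2 · 1 · 3 · 1
2 · 1 · 3 · 1
k=3  2 · 1 · 3 · 2
1 · 2 · 0 · 2
0 · 3 · 2 · 2
1 · 2 · 1 · 1
2 · 1 · 3 · 1
2 · 1 · 3 · 2
k=4  2 · 1 · 3 · 2
1 · 2 · 0 · 2
0 · 3 · 2 · 2
1 · 2 · 1 · 1
2 · 1 · 3 · 1
2 · 1 · 3 · 3
k=5  2 · 1 · 3 · 2
1 · 2 · 0 · 2
0 · 3 · 2 · 2
1 · 2 · 2 · 1
2 · 2 · 0 · 3
2 · 2 · 1 · 1
k=6  2 · 1 · 3 · 2
1 · 2 · 0 · 2
0 · 3 · 2 · 2
1 · 2 · 2 · 1
2 · 2 · 0 · 3
2 · 2 · 1 · 2
k=7  2 · 1 · 3 · 2
1 · 2 · 0 · 2
0 · 3 · 2 · 2
1 · 2 · 2 · 1
2 · 2 · 0 · 3
2 · 2 · 1 · 3
k=8  2 · 1 · 3 · 2
1 · 2 · 0 · 2
0 · 3 · 2 · 2
1 · 2 · 2 · 2
2 · 2 · 1 · 0
2 · 2 · 2 · 1
k=9  2 · 1 · 3 · 2
1 · 2 · 0 · 2
0 · 3 · 2 · 2
1 · 2 · 2 · 2
2 · 2 · 1 · 0
2 · 2 · 2 · 2
k=10  2 · 1 · 3 · 2
1 · 2 · 0 · 2
0 · 3 · 2 · 2
1 · 2 · 2 · 2
2 · 2 · 1 · 0
2 · 2 · 2 · 3
k=11  2 · 1 · 3 · 2
1 · 2 · 0 · 2
0 · 3 · 2 · 2
1 · 2 · 2 · 2
2 · 2 · 1 · 1
2 · 2 · 3 · 0
k=12  2 · 1 · 3 · 2
1 · 2 · 0 · 2
0 · 3 · 2 · 2
1 · 2 · 2 · 2
2 · 2 · 1 · 1
2 · 2 · 3 · 1
k=13  2 · 1 · 3 · 2
1 · 2 · 0 · 2
0 · 3 · 2 · 2
1 · 2 · 2 · 2
2 · 2 · 1 · 1
2 · 2 · 3 · 2
k=14  2 · 1 · 3 · 2
1 · 2 · 0 · 2
0 · 3 · 2 · 2
1 · 2 · 2 · 2
2 · 2 · 1 · 1
2 · 2 · 3 · 3
k=15  2 · 1 · 3 · 2
1 · 2 · 0 · 2
0 · 3 · 2 · 2
1 · 2 · 2 · 2
2 · 2 · 2 · 2
2 · 3 · 0 · 1
k=16  2 · 1 · 3 · 2
1 · 2 · 0 · 2
0 · 3 · 2 · 2
1 · 2 · 2 · 2
2 · 2 · 2 · 2
2 · 3 · 0 · 2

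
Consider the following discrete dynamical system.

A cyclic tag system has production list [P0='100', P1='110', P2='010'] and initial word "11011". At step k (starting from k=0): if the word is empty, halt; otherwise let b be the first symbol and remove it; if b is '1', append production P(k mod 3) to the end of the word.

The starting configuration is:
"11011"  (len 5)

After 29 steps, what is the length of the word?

k=0  "11011"  (len 5)
k=1  "1011100"  (len 7)
k=2  "011100110"  (len 9)
k=3  "11100110"  (len 8)
k=4  "1100110100"  (len 10)
k=5  "100110100110"  (len 12)
k=6  "00110100110010"  (len 14)
k=7  "0110100110010"  (len 13)
k=8  "110100110010"  (len 12)
k=9  "10100110010010"  (len 14)
k=10  "0100110010010100"  (len 16)
k=11  "100110010010100"  (len 15)
k=12  "00110010010100010"  (len 17)
k=13  "0110010010100010"  (len 16)
k=14  "110010010100010"  (len 15)
k=15  "10010010100010010"  (len 17)
k=16  "0010010100010010100"  (len 19)
k=17  "010010100010010100"  (len 18)
k=18  "10010100010010100"  (len 17)
k=19  "0010100010010100100"  (len 19)
k=20  "010100010010100100"  (len 18)
k=21  "10100010010100100"  (len 17)
k=22  "0100010010100100100"  (len 19)
k=23  "100010010100100100"  (len 18)
k=24  "00010010100100100010"  (len 20)
k=25  "0010010100100100010"  (len 19)
k=26  "010010100100100010"  (len 18)
k=27  "10010100100100010"  (len 17)
k=28  "0010100100100010100"  (len 19)
k=29  "010100100100010100"  (len 18)

18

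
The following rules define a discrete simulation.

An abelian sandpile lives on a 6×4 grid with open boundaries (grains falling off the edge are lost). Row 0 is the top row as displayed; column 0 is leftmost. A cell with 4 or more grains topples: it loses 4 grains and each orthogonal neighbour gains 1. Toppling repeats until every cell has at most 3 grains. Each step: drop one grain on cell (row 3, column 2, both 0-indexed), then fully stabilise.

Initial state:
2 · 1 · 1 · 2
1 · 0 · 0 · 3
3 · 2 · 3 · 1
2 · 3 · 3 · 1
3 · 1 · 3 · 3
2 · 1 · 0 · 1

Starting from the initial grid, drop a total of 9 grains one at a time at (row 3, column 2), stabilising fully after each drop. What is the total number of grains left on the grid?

gen 0: 2 · 1 · 1 · 2
1 · 0 · 0 · 3
3 · 2 · 3 · 1
2 · 3 · 3 · 1
3 · 1 · 3 · 3
2 · 1 · 0 · 1
gen 1: 2 · 1 · 1 · 2
2 · 1 · 1 · 3
1 · 1 · 1 · 2
1 · 3 · 3 · 3
1 · 0 · 2 · 0
3 · 2 · 1 · 2
gen 2: 2 · 1 · 1 · 2
2 · 1 · 1 · 3
1 · 2 · 2 · 3
2 · 0 · 2 · 0
1 · 1 · 3 · 1
3 · 2 · 1 · 2
gen 3: 2 · 1 · 1 · 2
2 · 1 · 1 · 3
1 · 2 · 2 · 3
2 · 0 · 3 · 0
1 · 1 · 3 · 1
3 · 2 · 1 · 2
gen 4: 2 · 1 · 1 · 2
2 · 1 · 1 · 3
1 · 2 · 3 · 3
2 · 1 · 1 · 1
1 · 2 · 0 · 2
3 · 2 · 2 · 2
gen 5: 2 · 1 · 1 · 2
2 · 1 · 1 · 3
1 · 2 · 3 · 3
2 · 1 · 2 · 1
1 · 2 · 0 · 2
3 · 2 · 2 · 2
gen 6: 2 · 1 · 1 · 2
2 · 1 · 1 · 3
1 · 2 · 3 · 3
2 · 1 · 3 · 1
1 · 2 · 0 · 2
3 · 2 · 2 · 2
gen 7: 2 · 1 · 1 · 3
2 · 1 · 3 · 0
1 · 3 · 1 · 1
2 · 2 · 1 · 3
1 · 2 · 1 · 2
3 · 2 · 2 · 2
gen 8: 2 · 1 · 1 · 3
2 · 1 · 3 · 0
1 · 3 · 1 · 1
2 · 2 · 2 · 3
1 · 2 · 1 · 2
3 · 2 · 2 · 2
gen 9: 2 · 1 · 1 · 3
2 · 1 · 3 · 0
1 · 3 · 1 · 1
2 · 2 · 3 · 3
1 · 2 · 1 · 2
3 · 2 · 2 · 2

44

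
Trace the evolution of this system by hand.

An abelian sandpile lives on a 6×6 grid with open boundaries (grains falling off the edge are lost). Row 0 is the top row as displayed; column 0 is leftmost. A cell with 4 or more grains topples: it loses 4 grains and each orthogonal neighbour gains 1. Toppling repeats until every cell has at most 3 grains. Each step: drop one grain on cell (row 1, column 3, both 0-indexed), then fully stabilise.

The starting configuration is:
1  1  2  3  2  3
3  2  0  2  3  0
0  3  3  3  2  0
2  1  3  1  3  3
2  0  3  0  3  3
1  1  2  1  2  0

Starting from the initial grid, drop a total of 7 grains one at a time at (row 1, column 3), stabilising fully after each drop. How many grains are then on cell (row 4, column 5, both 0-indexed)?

1

k=0  1  1  2  3  2  3
3  2  0  2  3  0
0  3  3  3  2  0
2  1  3  1  3  3
2  0  3  0  3  3
1  1  2  1  2  0
k=1  1  1  2  3  2  3
3  2  0  3  3  0
0  3  3  3  2  0
2  1  3  1  3  3
2  0  3  0  3  3
1  1  2  1  2  0
k=2  1  1  3  1  1  0
3  3  2  3  2  2
1  0  2  3  1  2
2  3  2  0  3  1
2  1  0  3  1  1
1  1  3  1  3  1
k=3  1  1  3  2  1  0
3  3  3  1  3  2
1  0  3  0  2  2
2  3  2  1  3  1
2  1  0  3  1  1
1  1  3  1  3  1
k=4  1  1  3  2  1  0
3  3  3  2  3  2
1  0  3  0  2  2
2  3  2  1  3  1
2  1  0  3  1  1
1  1  3  1  3  1
k=5  1  1  3  2  1  0
3  3  3  3  3  2
1  0  3  0  2  2
2  3  2  1  3  1
2  1  0  3  1  1
1  1  3  1  3  1
k=6  2  3  1  0  3  0
0  1  3  3  0  3
2  2  0  2  3  2
2  3  3  1  3  1
2  1  0  3  1  1
1  1  3  1  3  1
k=7  2  3  2  1  3  0
0  2  0  1  1  3
2  2  1  3  3  2
2  3  3  1  3  1
2  1  0  3  1  1
1  1  3  1  3  1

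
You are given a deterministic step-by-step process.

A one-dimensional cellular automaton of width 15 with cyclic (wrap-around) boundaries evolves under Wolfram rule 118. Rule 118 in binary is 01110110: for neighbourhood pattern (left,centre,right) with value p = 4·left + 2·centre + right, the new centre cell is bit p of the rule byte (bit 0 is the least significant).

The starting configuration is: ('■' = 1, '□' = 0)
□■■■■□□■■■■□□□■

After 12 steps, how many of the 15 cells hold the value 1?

[0] □■■■■□□■■■■□□□■
[1] ■□□□■■■□□□■■□■■
[2] ■■□■□□■■□■□■■□□
[3] □■■■■■□■■■■□■■■
[4] ■□□□□■■□□□■■□□■
[5] ■■□□■□■■□■□■■■□
[6] □■■■■■□■■■■□□■■
[7] ■□□□□■■□□□■■■□■
[8] ■■□□■□■■□■□□■■□
[9] □■■■■■□■■■■■□■■
[10] ■□□□□■■□□□□■■□■
[11] ■■□□■□■■□□■□■■□
[12] □■■■■■□■■■■■□■■

12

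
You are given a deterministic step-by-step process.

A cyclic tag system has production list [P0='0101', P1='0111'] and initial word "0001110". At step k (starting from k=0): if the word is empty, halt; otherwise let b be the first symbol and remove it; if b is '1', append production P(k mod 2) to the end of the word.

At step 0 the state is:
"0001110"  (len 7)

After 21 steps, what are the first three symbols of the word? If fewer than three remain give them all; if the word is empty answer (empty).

010

k=0  "0001110"  (len 7)
k=1  "001110"  (len 6)
k=2  "01110"  (len 5)
k=3  "1110"  (len 4)
k=4  "1100111"  (len 7)
k=5  "1001110101"  (len 10)
k=6  "0011101010111"  (len 13)
k=7  "011101010111"  (len 12)
k=8  "11101010111"  (len 11)
k=9  "11010101110101"  (len 14)
k=10  "10101011101010111"  (len 17)
k=11  "01010111010101110101"  (len 20)
k=12  "1010111010101110101"  (len 19)
k=13  "0101110101011101010101"  (len 22)
k=14  "101110101011101010101"  (len 21)
k=15  "011101010111010101010101"  (len 24)
k=16  "11101010111010101010101"  (len 23)
k=17  "11010101110101010101010101"  (len 26)
k=18  "10101011101010101010101010111"  (len 29)
k=19  "01010111010101010101010101110101"  (len 32)
k=20  "1010111010101010101010101110101"  (len 31)
k=21  "0101110101010101010101011101010101"  (len 34)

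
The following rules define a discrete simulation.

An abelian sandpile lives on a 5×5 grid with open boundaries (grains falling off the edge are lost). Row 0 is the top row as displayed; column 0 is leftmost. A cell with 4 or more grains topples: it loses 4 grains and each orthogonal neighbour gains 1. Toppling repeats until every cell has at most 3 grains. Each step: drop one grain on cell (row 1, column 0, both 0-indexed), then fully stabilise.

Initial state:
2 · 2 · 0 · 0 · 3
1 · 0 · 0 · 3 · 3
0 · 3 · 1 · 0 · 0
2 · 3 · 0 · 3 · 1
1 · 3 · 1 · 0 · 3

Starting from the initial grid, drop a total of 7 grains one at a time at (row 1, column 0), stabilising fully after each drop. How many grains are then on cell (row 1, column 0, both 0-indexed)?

gen 0: 2 · 2 · 0 · 0 · 3
1 · 0 · 0 · 3 · 3
0 · 3 · 1 · 0 · 0
2 · 3 · 0 · 3 · 1
1 · 3 · 1 · 0 · 3
gen 1: 2 · 2 · 0 · 0 · 3
2 · 0 · 0 · 3 · 3
0 · 3 · 1 · 0 · 0
2 · 3 · 0 · 3 · 1
1 · 3 · 1 · 0 · 3
gen 2: 2 · 2 · 0 · 0 · 3
3 · 0 · 0 · 3 · 3
0 · 3 · 1 · 0 · 0
2 · 3 · 0 · 3 · 1
1 · 3 · 1 · 0 · 3
gen 3: 3 · 2 · 0 · 0 · 3
0 · 1 · 0 · 3 · 3
1 · 3 · 1 · 0 · 0
2 · 3 · 0 · 3 · 1
1 · 3 · 1 · 0 · 3
gen 4: 3 · 2 · 0 · 0 · 3
1 · 1 · 0 · 3 · 3
1 · 3 · 1 · 0 · 0
2 · 3 · 0 · 3 · 1
1 · 3 · 1 · 0 · 3
gen 5: 3 · 2 · 0 · 0 · 3
2 · 1 · 0 · 3 · 3
1 · 3 · 1 · 0 · 0
2 · 3 · 0 · 3 · 1
1 · 3 · 1 · 0 · 3
gen 6: 3 · 2 · 0 · 0 · 3
3 · 1 · 0 · 3 · 3
1 · 3 · 1 · 0 · 0
2 · 3 · 0 · 3 · 1
1 · 3 · 1 · 0 · 3
gen 7: 0 · 3 · 0 · 0 · 3
1 · 2 · 0 · 3 · 3
2 · 3 · 1 · 0 · 0
2 · 3 · 0 · 3 · 1
1 · 3 · 1 · 0 · 3

1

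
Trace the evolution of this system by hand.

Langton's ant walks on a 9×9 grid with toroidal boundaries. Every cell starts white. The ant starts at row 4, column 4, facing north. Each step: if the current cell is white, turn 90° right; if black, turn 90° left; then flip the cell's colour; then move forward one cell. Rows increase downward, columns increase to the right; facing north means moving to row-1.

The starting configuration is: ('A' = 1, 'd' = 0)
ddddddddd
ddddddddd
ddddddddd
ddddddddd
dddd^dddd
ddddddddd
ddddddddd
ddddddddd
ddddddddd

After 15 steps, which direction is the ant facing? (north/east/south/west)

east

0) ddddddddd
ddddddddd
ddddddddd
ddddddddd
dddd^dddd
ddddddddd
ddddddddd
ddddddddd
ddddddddd
1) ddddddddd
ddddddddd
ddddddddd
ddddddddd
ddddA>ddd
ddddddddd
ddddddddd
ddddddddd
ddddddddd
2) ddddddddd
ddddddddd
ddddddddd
ddddddddd
ddddAAddd
dddddvddd
ddddddddd
ddddddddd
ddddddddd
3) ddddddddd
ddddddddd
ddddddddd
ddddddddd
ddddAAddd
dddd<Addd
ddddddddd
ddddddddd
ddddddddd
4) ddddddddd
ddddddddd
ddddddddd
ddddddddd
dddd^Addd
ddddAAddd
ddddddddd
ddddddddd
ddddddddd
5) ddddddddd
ddddddddd
ddddddddd
ddddddddd
ddd<dAddd
ddddAAddd
ddddddddd
ddddddddd
ddddddddd
6) ddddddddd
ddddddddd
ddddddddd
ddd^ddddd
dddAdAddd
ddddAAddd
ddddddddd
ddddddddd
ddddddddd
7) ddddddddd
ddddddddd
ddddddddd
dddA>dddd
dddAdAddd
ddddAAddd
ddddddddd
ddddddddd
ddddddddd
8) ddddddddd
ddddddddd
ddddddddd
dddAAdddd
dddAvAddd
ddddAAddd
ddddddddd
ddddddddd
ddddddddd
9) ddddddddd
ddddddddd
ddddddddd
dddAAdddd
ddd<AAddd
ddddAAddd
ddddddddd
ddddddddd
ddddddddd
10) ddddddddd
ddddddddd
ddddddddd
dddAAdddd
ddddAAddd
dddvAAddd
ddddddddd
ddddddddd
ddddddddd
11) ddddddddd
ddddddddd
ddddddddd
dddAAdddd
ddddAAddd
dd<AAAddd
ddddddddd
ddddddddd
ddddddddd
12) ddddddddd
ddddddddd
ddddddddd
dddAAdddd
dd^dAAddd
ddAAAAddd
ddddddddd
ddddddddd
ddddddddd
13) ddddddddd
ddddddddd
ddddddddd
dddAAdddd
ddA>AAddd
ddAAAAddd
ddddddddd
ddddddddd
ddddddddd
14) ddddddddd
ddddddddd
ddddddddd
dddAAdddd
ddAAAAddd
ddAvAAddd
ddddddddd
ddddddddd
ddddddddd
15) ddddddddd
ddddddddd
ddddddddd
dddAAdddd
ddAAAAddd
ddAd>Addd
ddddddddd
ddddddddd
ddddddddd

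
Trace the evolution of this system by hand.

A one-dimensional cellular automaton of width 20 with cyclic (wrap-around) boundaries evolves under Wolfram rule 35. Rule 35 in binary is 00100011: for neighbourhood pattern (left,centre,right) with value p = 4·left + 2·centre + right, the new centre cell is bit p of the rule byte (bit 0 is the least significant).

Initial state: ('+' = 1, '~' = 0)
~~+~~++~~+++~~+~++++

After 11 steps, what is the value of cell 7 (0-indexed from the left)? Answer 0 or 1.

gen 0: ~~+~~++~~+++~~+~++++
gen 1: ~+~~+~~~+~~~~+~+~~~~
gen 2: +~~+~~++~~+++~+~~+++
gen 3: ~~+~~+~~~+~~~+~~+~~~
gen 4: ++~~+~~++~~++~~+~~++
gen 5: ~~~+~~+~~~+~~~+~~+~~
gen 6: +++~~+~~++~~++~~+~~+
gen 7: ~~~~+~~+~~~+~~~+~~+~
gen 8: ++++~~+~~++~~++~~+~~
gen 9: ~~~~~+~~+~~~+~~~+~~+
gen 10: ~++++~~+~~++~~++~~+~
gen 11: +~~~~~+~~+~~~+~~~+~~

0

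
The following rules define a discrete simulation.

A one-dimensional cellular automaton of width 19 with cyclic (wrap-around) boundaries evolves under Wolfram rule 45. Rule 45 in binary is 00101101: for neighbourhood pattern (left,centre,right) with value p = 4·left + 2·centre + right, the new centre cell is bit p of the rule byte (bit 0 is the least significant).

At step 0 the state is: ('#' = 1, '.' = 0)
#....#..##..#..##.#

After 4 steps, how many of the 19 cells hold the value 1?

gen 0: #....#..##..#..##.#
gen 1: ..##.#..#...#..#.##
gen 2: ..#.##..#.#.#..###.
gen 3: #.###...#####..#...
gen 4: ###...#.#......#.#.

7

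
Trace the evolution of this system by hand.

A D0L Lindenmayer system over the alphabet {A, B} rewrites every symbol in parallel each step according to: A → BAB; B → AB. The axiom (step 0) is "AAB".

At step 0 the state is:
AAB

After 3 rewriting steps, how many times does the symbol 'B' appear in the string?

27

0) AAB
1) BABBABAB
2) ABBABABABBABABBABAB
3) BABABABBABABBABABBABABABBABABBABABABBABABBABAB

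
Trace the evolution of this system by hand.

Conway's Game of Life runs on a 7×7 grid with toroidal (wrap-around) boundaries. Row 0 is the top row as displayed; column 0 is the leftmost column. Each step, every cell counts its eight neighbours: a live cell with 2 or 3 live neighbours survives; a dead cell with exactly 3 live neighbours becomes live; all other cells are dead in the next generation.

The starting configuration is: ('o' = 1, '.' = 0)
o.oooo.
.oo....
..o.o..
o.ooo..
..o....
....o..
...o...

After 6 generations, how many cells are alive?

6

k=0  o.oooo.
.oo....
..o.o..
o.ooo..
..o....
....o..
...o...
k=1  ....o..
.....o.
....o..
..o.o..
.oo.o..
...o...
..o..o.
k=2  ....oo.
....oo.
...ooo.
.oo.oo.
.oo.o..
.o.oo..
...oo..
k=3  .......
......o
..o...o
.o.....
o......
.o...o.
..o....
k=4  .......
.......
o......
oo.....
oo.....
.o.....
.......
k=5  .......
.......
oo.....
......o
..o....
oo.....
.......
k=6  .......
.......
o......
oo.....
oo.....
.o.....
.......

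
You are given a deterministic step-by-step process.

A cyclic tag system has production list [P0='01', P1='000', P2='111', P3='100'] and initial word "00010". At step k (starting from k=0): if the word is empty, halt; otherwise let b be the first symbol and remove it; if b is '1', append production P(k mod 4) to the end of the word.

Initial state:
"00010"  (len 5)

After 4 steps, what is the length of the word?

gen 0: "00010"  (len 5)
gen 1: "0010"  (len 4)
gen 2: "010"  (len 3)
gen 3: "10"  (len 2)
gen 4: "0100"  (len 4)

4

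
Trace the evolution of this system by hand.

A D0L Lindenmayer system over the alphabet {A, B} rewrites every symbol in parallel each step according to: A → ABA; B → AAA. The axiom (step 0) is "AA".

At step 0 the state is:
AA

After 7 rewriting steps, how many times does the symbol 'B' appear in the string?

gen 0: AA
gen 1: ABAABA
gen 2: ABAAAAABAABAAAAABA
gen 3: ABAAAAABAABAABAABAABAAAAABAABAAAAABAABAABAABAABAAAAABA
gen 4: ABAAAAABAABAABAABAABAAAAABAABAAAAABAABAAAAABAABAAAAABAABAA…AABAABAAAAABAABAAAAABAABAAAAABAABAAAAABAABAABAABAABAAAAABA  (len 162)
gen 5: ABAAAAABAABAABAABAABAAAAABAABAAAAABAABAAAAABAABAAAAABAABAA…AABAABAAAAABAABAAAAABAABAAAAABAABAAAAABAABAABAABAABAAAAABA  (len 486)
gen 6: ABAAAAABAABAABAABAABAAAAABAABAAAAABAABAAAAABAABAAAAABAABAA…AABAABAAAAABAABAAAAABAABAAAAABAABAAAAABAABAABAABAABAAAAABA  (len 1458)
gen 7: ABAAAAABAABAABAABAABAAAAABAABAAAAABAABAAAAABAABAAAAABAABAA…AABAABAAAAABAABAAAAABAABAAAAABAABAAAAABAABAABAABAABAAAAABA  (len 4374)

1094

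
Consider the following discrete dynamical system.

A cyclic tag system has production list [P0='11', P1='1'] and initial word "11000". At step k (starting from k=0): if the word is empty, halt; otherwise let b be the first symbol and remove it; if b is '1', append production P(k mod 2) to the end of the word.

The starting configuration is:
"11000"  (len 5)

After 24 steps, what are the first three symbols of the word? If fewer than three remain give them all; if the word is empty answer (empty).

111

[0] "11000"  (len 5)
[1] "100011"  (len 6)
[2] "000111"  (len 6)
[3] "00111"  (len 5)
[4] "0111"  (len 4)
[5] "111"  (len 3)
[6] "111"  (len 3)
[7] "1111"  (len 4)
[8] "1111"  (len 4)
[9] "11111"  (len 5)
[10] "11111"  (len 5)
[11] "111111"  (len 6)
[12] "111111"  (len 6)
[13] "1111111"  (len 7)
[14] "1111111"  (len 7)
[15] "11111111"  (len 8)
[16] "11111111"  (len 8)
[17] "111111111"  (len 9)
[18] "111111111"  (len 9)
[19] "1111111111"  (len 10)
[20] "1111111111"  (len 10)
[21] "11111111111"  (len 11)
[22] "11111111111"  (len 11)
[23] "111111111111"  (len 12)
[24] "111111111111"  (len 12)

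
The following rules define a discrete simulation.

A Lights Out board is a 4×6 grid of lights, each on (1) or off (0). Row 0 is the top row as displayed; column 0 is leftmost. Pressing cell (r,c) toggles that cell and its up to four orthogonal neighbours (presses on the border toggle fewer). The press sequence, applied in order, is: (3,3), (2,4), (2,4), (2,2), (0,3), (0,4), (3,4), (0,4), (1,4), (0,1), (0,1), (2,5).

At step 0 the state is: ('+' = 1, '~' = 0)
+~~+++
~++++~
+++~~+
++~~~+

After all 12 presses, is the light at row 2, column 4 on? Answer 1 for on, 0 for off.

1

step 0: +~~+++
~++++~
+++~~+
++~~~+
step 1: +~~+++
~++++~
++++~+
++++++
step 2: +~~+++
~+++~~
+++~+~
++++~+
step 3: +~~+++
~++++~
++++~+
++++++
step 4: +~~+++
~+~++~
+~~~~+
++~+++
step 5: +~+~~+
~+~~+~
+~~~~+
++~+++
step 6: +~+++~
~+~~~~
+~~~~+
++~+++
step 7: +~+++~
~+~~~~
+~~~++
++~~~~
step 8: +~+~~+
~+~~+~
+~~~++
++~~~~
step 9: +~+~++
~+~+~+
+~~~~+
++~~~~
step 10: ~+~~++
~~~+~+
+~~~~+
++~~~~
step 11: +~+~++
~+~+~+
+~~~~+
++~~~~
step 12: +~+~++
~+~+~~
+~~~+~
++~~~+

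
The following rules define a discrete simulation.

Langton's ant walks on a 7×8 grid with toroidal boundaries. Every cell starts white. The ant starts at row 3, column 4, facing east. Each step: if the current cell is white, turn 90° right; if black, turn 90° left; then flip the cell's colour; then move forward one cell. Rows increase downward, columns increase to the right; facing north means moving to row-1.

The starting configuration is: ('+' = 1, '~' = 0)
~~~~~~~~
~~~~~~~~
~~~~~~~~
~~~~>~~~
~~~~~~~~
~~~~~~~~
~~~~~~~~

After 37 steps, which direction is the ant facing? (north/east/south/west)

[0] ~~~~~~~~
~~~~~~~~
~~~~~~~~
~~~~>~~~
~~~~~~~~
~~~~~~~~
~~~~~~~~
[1] ~~~~~~~~
~~~~~~~~
~~~~~~~~
~~~~+~~~
~~~~v~~~
~~~~~~~~
~~~~~~~~
[2] ~~~~~~~~
~~~~~~~~
~~~~~~~~
~~~~+~~~
~~~<+~~~
~~~~~~~~
~~~~~~~~
[3] ~~~~~~~~
~~~~~~~~
~~~~~~~~
~~~^+~~~
~~~++~~~
~~~~~~~~
~~~~~~~~
[4] ~~~~~~~~
~~~~~~~~
~~~~~~~~
~~~+>~~~
~~~++~~~
~~~~~~~~
~~~~~~~~
[5] ~~~~~~~~
~~~~~~~~
~~~~^~~~
~~~+~~~~
~~~++~~~
~~~~~~~~
~~~~~~~~
[6] ~~~~~~~~
~~~~~~~~
~~~~+>~~
~~~+~~~~
~~~++~~~
~~~~~~~~
~~~~~~~~
[7] ~~~~~~~~
~~~~~~~~
~~~~++~~
~~~+~v~~
~~~++~~~
~~~~~~~~
~~~~~~~~
[8] ~~~~~~~~
~~~~~~~~
~~~~++~~
~~~+<+~~
~~~++~~~
~~~~~~~~
~~~~~~~~
[9] ~~~~~~~~
~~~~~~~~
~~~~^+~~
~~~+++~~
~~~++~~~
~~~~~~~~
~~~~~~~~
[10] ~~~~~~~~
~~~~~~~~
~~~<~+~~
~~~+++~~
~~~++~~~
~~~~~~~~
~~~~~~~~
[11] ~~~~~~~~
~~~^~~~~
~~~+~+~~
~~~+++~~
~~~++~~~
~~~~~~~~
~~~~~~~~
[12] ~~~~~~~~
~~~+>~~~
~~~+~+~~
~~~+++~~
~~~++~~~
~~~~~~~~
~~~~~~~~
[13] ~~~~~~~~
~~~++~~~
~~~+v+~~
~~~+++~~
~~~++~~~
~~~~~~~~
~~~~~~~~
[14] ~~~~~~~~
~~~++~~~
~~~<++~~
~~~+++~~
~~~++~~~
~~~~~~~~
~~~~~~~~
[15] ~~~~~~~~
~~~++~~~
~~~~++~~
~~~v++~~
~~~++~~~
~~~~~~~~
~~~~~~~~
[16] ~~~~~~~~
~~~++~~~
~~~~++~~
~~~~>+~~
~~~++~~~
~~~~~~~~
~~~~~~~~
[17] ~~~~~~~~
~~~++~~~
~~~~^+~~
~~~~~+~~
~~~++~~~
~~~~~~~~
~~~~~~~~
[18] ~~~~~~~~
~~~++~~~
~~~<~+~~
~~~~~+~~
~~~++~~~
~~~~~~~~
~~~~~~~~
[19] ~~~~~~~~
~~~^+~~~
~~~+~+~~
~~~~~+~~
~~~++~~~
~~~~~~~~
~~~~~~~~
[20] ~~~~~~~~
~~<~+~~~
~~~+~+~~
~~~~~+~~
~~~++~~~
~~~~~~~~
~~~~~~~~
[21] ~~^~~~~~
~~+~+~~~
~~~+~+~~
~~~~~+~~
~~~++~~~
~~~~~~~~
~~~~~~~~
[22] ~~+>~~~~
~~+~+~~~
~~~+~+~~
~~~~~+~~
~~~++~~~
~~~~~~~~
~~~~~~~~
[23] ~~++~~~~
~~+v+~~~
~~~+~+~~
~~~~~+~~
~~~++~~~
~~~~~~~~
~~~~~~~~
[24] ~~++~~~~
~~<++~~~
~~~+~+~~
~~~~~+~~
~~~++~~~
~~~~~~~~
~~~~~~~~
[25] ~~++~~~~
~~~++~~~
~~v+~+~~
~~~~~+~~
~~~++~~~
~~~~~~~~
~~~~~~~~
[26] ~~++~~~~
~~~++~~~
~<++~+~~
~~~~~+~~
~~~++~~~
~~~~~~~~
~~~~~~~~
[27] ~~++~~~~
~^~++~~~
~+++~+~~
~~~~~+~~
~~~++~~~
~~~~~~~~
~~~~~~~~
[28] ~~++~~~~
~+>++~~~
~+++~+~~
~~~~~+~~
~~~++~~~
~~~~~~~~
~~~~~~~~
[29] ~~++~~~~
~++++~~~
~+v+~+~~
~~~~~+~~
~~~++~~~
~~~~~~~~
~~~~~~~~
[30] ~~++~~~~
~++++~~~
~+~>~+~~
~~~~~+~~
~~~++~~~
~~~~~~~~
~~~~~~~~
[31] ~~++~~~~
~++^+~~~
~+~~~+~~
~~~~~+~~
~~~++~~~
~~~~~~~~
~~~~~~~~
[32] ~~++~~~~
~+<~+~~~
~+~~~+~~
~~~~~+~~
~~~++~~~
~~~~~~~~
~~~~~~~~
[33] ~~++~~~~
~+~~+~~~
~+v~~+~~
~~~~~+~~
~~~++~~~
~~~~~~~~
~~~~~~~~
[34] ~~++~~~~
~+~~+~~~
~<+~~+~~
~~~~~+~~
~~~++~~~
~~~~~~~~
~~~~~~~~
[35] ~~++~~~~
~+~~+~~~
~~+~~+~~
~v~~~+~~
~~~++~~~
~~~~~~~~
~~~~~~~~
[36] ~~++~~~~
~+~~+~~~
~~+~~+~~
<+~~~+~~
~~~++~~~
~~~~~~~~
~~~~~~~~
[37] ~~++~~~~
~+~~+~~~
^~+~~+~~
++~~~+~~
~~~++~~~
~~~~~~~~
~~~~~~~~

north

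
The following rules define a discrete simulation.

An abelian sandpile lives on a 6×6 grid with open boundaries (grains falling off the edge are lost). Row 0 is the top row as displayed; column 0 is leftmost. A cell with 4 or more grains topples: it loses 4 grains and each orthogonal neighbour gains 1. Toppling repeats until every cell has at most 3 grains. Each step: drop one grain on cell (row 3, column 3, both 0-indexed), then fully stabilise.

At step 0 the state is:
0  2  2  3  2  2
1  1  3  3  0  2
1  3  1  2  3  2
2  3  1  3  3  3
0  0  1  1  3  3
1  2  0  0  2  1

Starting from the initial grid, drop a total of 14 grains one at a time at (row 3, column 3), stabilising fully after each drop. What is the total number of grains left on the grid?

64

0) 0  2  2  3  2  2
1  1  3  3  0  2
1  3  1  2  3  2
2  3  1  3  3  3
0  0  1  1  3  3
1  2  0  0  2  1
1) 0  3  0  1  3  2
1  2  1  2  2  3
1  3  3  1  2  0
2  3  2  2  3  2
0  0  1  3  1  1
1  2  0  0  3  2
2) 0  3  0  1  3  2
1  2  1  2  2  3
1  3  3  1  2  0
2  3  2  3  3  2
0  0  1  3  1  1
1  2  0  0  3  2
3) 0  3  0  1  3  2
1  2  1  2  2  3
1  3  3  2  3  0
2  3  3  2  0  3
0  0  2  0  3  1
1  2  0  1  3  2
4) 0  3  0  1  3  2
1  2  1  2  2  3
1  3  3  2  3  0
2  3  3  3  0  3
0  0  2  0  3  1
1  2  0  1  3  2
5) 0  3  0  1  3  2
1  3  2  3  3  3
2  1  2  1  0  1
3  1  2  2  2  3
0  1  3  1  3  1
1  2  0  1  3  2
6) 0  3  0  1  3  2
1  3  2  3  3  3
2  1  2  1  0  1
3  1  2  3  2  3
0  1  3  1  3  1
1  2  0  1  3  2
7) 0  3  0  1  3  2
1  3  2  3  3  3
2  1  2  2  0  1
3  1  3  0  3  3
0  1  3  2  3  1
1  2  0  1  3  2
8) 0  3  0  1  3  2
1  3  2  3  3  3
2  1  2  2  0  1
3  1  3  1  3  3
0  1  3  2  3  1
1  2  0  1  3  2
9) 0  3  0  1  3  2
1  3  2  3  3  3
2  1  2  2  0  1
3  1  3  2  3  3
0  1  3  2  3  1
1  2  0  1  3  2
10) 0  3  0  1  3  2
1  3  2  3  3  3
2  1  2  2  0  1
3  1  3  3  3  3
0  1  3  2  3  1
1  2  0  1  3  2
11) 0  3  0  1  3  2
1  3  2  3  3  3
2  1  3  3  1  2
3  2  1  3  2  0
0  2  1  1  2  3
1  2  1  3  0  3
12) 1  0  2  3  1  0
2  1  1  2  2  1
2  3  1  2  3  3
3  2  3  1  3  0
0  2  1  2  2  3
1  2  1  3  0  3
13) 1  0  2  3  1  0
2  1  1  2  2  1
2  3  1  2  3  3
3  2  3  2  3  0
0  2  1  2  2  3
1  2  1  3  0  3
14) 1  0  2  3  1  0
2  1  1  2  2  1
2  3  1  2  3  3
3  2  3  3  3  0
0  2  1  2  2  3
1  2  1  3  0  3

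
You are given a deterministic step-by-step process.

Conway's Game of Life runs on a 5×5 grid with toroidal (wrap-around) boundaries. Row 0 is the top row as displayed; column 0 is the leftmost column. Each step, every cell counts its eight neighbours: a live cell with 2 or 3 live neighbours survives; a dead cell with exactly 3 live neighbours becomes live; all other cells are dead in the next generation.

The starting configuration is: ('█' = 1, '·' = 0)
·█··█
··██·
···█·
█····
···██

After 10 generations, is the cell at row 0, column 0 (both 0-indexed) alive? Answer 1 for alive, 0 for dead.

1

0) ·█··█
··██·
···█·
█····
···██
1) █···█
··███
··███
···█·
···██
2) █·█··
·██··
·····
·····
█··█·
3) █·███
·██··
·····
·····
·█··█
4) ····█
███·█
·····
·····
·██·█
5) ····█
██·██
██···
·····
█··█·
6) ·██··
·███·
·██··
██··█
····█
7) ██···
█··█·
····█
·████
··███
8) ██···
██···
·█···
·█···
·····
9) ██···
··█··
·██··
·····
██···
10) █·█··
█·█··
·██··
█·█··
██···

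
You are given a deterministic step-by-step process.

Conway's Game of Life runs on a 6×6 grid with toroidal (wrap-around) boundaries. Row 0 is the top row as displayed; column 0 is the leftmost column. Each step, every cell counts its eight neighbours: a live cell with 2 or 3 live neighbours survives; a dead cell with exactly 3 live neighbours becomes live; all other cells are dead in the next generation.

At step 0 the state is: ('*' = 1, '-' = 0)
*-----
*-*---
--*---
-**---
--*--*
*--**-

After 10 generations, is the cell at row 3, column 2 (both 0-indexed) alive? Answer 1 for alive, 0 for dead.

0) *-----
*-*---
--*---
-**---
--*--*
*--**-
1) *--*--
------
--**--
-***--
*-*-**
**-**-
2) ******
--**--
-*-*--
*----*
------
------
3) **--**
-----*
**-**-
*-----
------
******
4) ------
--**--
**--*-
**---*
--***-
--**--
5) ------
-***--
---**-
------
*---**
--*-*-
6) -*----
--***-
---**-
---*--
---***
---**-
7) ------
--*-*-
------
--*--*
--*--*
--**-*
8) --*-*-
------
---*--
------
***--*
--***-
9) --*-*-
---*--
------
***---
***-**
*---*-
10) ----**
---*--
-**---
--**--
--*-*-
*-*-*-

1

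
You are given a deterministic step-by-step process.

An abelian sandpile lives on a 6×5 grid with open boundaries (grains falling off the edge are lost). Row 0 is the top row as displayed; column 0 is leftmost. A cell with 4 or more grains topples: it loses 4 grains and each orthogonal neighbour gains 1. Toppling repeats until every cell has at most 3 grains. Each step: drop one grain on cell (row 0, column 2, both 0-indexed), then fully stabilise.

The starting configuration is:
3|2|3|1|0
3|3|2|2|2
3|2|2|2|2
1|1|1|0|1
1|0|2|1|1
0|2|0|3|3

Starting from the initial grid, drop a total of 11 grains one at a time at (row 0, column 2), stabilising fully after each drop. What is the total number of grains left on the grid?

49

step 0: 3|2|3|1|0
3|3|2|2|2
3|2|2|2|2
1|1|1|0|1
1|0|2|1|1
0|2|0|3|3
step 1: 3|3|0|2|0
3|3|3|2|2
3|2|2|2|2
1|1|1|0|1
1|0|2|1|1
0|2|0|3|3
step 2: 3|3|1|2|0
3|3|3|2|2
3|2|2|2|2
1|1|1|0|1
1|0|2|1|1
0|2|0|3|3
step 3: 3|3|2|2|0
3|3|3|2|2
3|2|2|2|2
1|1|1|0|1
1|0|2|1|1
0|2|0|3|3
step 4: 3|3|3|2|0
3|3|3|2|2
3|2|2|2|2
1|1|1|0|1
1|0|2|1|1
0|2|0|3|3
step 5: 1|2|2|3|0
2|3|2|3|2
1|1|0|3|2
2|2|2|0|1
1|0|2|1|1
0|2|0|3|3
step 6: 1|2|3|3|0
2|3|2|3|2
1|1|0|3|2
2|2|2|0|1
1|0|2|1|1
0|2|0|3|3
step 7: 2|0|3|1|1
3|1|1|2|3
1|2|2|0|3
2|2|2|1|1
1|0|2|1|1
0|2|0|3|3
step 8: 2|1|0|2|1
3|1|2|2|3
1|2|2|0|3
2|2|2|1|1
1|0|2|1|1
0|2|0|3|3
step 9: 2|1|1|2|1
3|1|2|2|3
1|2|2|0|3
2|2|2|1|1
1|0|2|1|1
0|2|0|3|3
step 10: 2|1|2|2|1
3|1|2|2|3
1|2|2|0|3
2|2|2|1|1
1|0|2|1|1
0|2|0|3|3
step 11: 2|1|3|2|1
3|1|2|2|3
1|2|2|0|3
2|2|2|1|1
1|0|2|1|1
0|2|0|3|3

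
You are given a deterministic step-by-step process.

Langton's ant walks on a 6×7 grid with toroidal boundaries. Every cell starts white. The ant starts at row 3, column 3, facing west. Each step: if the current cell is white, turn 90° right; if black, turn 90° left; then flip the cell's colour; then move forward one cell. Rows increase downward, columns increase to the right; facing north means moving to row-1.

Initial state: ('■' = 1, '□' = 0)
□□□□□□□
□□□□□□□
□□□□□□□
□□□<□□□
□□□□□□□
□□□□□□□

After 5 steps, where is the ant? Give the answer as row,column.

[0] □□□□□□□
□□□□□□□
□□□□□□□
□□□<□□□
□□□□□□□
□□□□□□□
[1] □□□□□□□
□□□□□□□
□□□^□□□
□□□■□□□
□□□□□□□
□□□□□□□
[2] □□□□□□□
□□□□□□□
□□□■>□□
□□□■□□□
□□□□□□□
□□□□□□□
[3] □□□□□□□
□□□□□□□
□□□■■□□
□□□■v□□
□□□□□□□
□□□□□□□
[4] □□□□□□□
□□□□□□□
□□□■■□□
□□□<■□□
□□□□□□□
□□□□□□□
[5] □□□□□□□
□□□□□□□
□□□■■□□
□□□□■□□
□□□v□□□
□□□□□□□

4,3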